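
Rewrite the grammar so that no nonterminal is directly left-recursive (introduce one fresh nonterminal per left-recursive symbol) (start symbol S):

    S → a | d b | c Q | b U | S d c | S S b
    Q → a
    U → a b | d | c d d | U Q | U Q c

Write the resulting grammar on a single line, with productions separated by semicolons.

S → a S' | d b S' | c Q S' | b U S'; Q → a; U → a b U' | d U' | c d d U'; S' → d c S' | S b S' | ε; U' → Q U' | Q c U' | ε

Left recursion appears on S, U.
For S: α = {d c, S b}, β = {a, d b, c Q, b U}. Rewrite as S → β S' and S' → α S' | ε.
For U: α = {Q, Q c}, β = {a b, d, c d d}. Rewrite as U → β U' and U' → α U' | ε.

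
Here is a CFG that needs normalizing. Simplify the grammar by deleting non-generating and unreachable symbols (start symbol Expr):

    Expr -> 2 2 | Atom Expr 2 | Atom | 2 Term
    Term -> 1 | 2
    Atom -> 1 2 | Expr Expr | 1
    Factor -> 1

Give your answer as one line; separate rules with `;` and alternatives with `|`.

Generating nonterminals: {Atom, Expr, Factor, Term}.
Reachable from Expr after that: {Atom, Expr, Term}.
Removed useless symbols: {Factor} and every production mentioning them.

Expr -> 2 2 | Atom Expr 2 | Atom | 2 Term; Term -> 1 | 2; Atom -> 1 2 | Expr Expr | 1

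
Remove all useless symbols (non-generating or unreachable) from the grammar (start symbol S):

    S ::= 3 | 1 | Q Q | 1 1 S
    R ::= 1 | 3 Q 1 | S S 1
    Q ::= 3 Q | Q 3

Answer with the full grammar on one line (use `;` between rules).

Generating nonterminals: {R, S}.
Reachable from S after that: {S}.
Removed useless symbols: {Q, R} and every production mentioning them.

S ::= 3 | 1 | 1 1 S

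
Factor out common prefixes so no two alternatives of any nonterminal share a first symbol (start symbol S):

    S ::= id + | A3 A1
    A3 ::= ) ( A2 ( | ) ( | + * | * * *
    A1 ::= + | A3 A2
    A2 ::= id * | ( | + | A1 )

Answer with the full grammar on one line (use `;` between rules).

A3 has alternatives sharing prefix ') (': factor to A3 → ) ( A3' with A3' → A2 ( | ε.

S ::= id + | A3 A1; A3 ::= + * | * * * | ) ( A3'; A1 ::= + | A3 A2; A2 ::= id * | ( | + | A1 ); A3' ::= A2 ( | ε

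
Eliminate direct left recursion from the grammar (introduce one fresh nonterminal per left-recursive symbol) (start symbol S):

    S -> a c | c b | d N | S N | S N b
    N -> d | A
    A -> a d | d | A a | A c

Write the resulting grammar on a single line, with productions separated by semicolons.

S -> a c S' | c b S' | d N S'; N -> d | A; A -> a d A' | d A'; S' -> N S' | N b S' | ε; A' -> a A' | c A' | ε

S, A are directly left-recursive.
For S: α = {N, N b}, β = {a c, c b, d N}. Rewrite as S → β S' and S' → α S' | ε.
For A: α = {a, c}, β = {a d, d}. Rewrite as A → β A' and A' → α A' | ε.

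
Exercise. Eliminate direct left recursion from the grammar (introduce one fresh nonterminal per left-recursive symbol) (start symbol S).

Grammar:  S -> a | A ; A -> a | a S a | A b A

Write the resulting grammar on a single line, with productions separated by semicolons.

S -> a | A; A -> a A' | a S a A'; A' -> b A A' | ε

Left recursion appears on A.
For A: α = {b A}, β = {a, a S a}. Rewrite as A → β A' and A' → α A' | ε.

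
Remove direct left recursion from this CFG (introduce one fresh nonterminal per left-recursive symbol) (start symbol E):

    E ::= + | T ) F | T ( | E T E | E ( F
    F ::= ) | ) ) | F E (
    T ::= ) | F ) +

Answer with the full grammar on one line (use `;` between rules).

Directly left-recursive nonterminals: E, F.
For E: α = {T E, ( F}, β = {+, T ) F, T (}. Rewrite as E → β E' and E' → α E' | ε.
For F: α = {E (}, β = {), ) )}. Rewrite as F → β F' and F' → α F' | ε.

E ::= + E' | T ) F E' | T ( E'; F ::= ) F' | ) ) F'; T ::= ) | F ) +; E' ::= T E E' | ( F E' | ε; F' ::= E ( F' | ε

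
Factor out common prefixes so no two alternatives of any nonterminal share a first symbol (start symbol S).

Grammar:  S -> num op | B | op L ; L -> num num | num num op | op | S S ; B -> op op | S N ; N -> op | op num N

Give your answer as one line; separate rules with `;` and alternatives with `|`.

S -> num op | B | op L; L -> op | S S | num num L'; B -> op op | S N; N -> op N'; L' -> ε | op; N' -> ε | num N

L has alternatives sharing prefix 'num num': factor to L → num num L' with L' → ε | op.
N has alternatives sharing prefix 'op': factor to N → op N' with N' → ε | num N.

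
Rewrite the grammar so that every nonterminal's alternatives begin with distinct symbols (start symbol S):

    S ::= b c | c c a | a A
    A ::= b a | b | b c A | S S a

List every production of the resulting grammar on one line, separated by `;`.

S ::= b c | c c a | a A; A ::= S S a | b A'; A' ::= a | ε | c A

A has alternatives sharing prefix 'b': factor to A → b A' with A' → a | ε | c A.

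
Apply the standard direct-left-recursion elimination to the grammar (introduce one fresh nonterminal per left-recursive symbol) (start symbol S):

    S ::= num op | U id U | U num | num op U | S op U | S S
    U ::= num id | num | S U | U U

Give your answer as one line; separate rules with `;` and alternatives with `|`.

S, U are directly left-recursive.
For S: α = {op U, S}, β = {num op, U id U, U num, num op U}. Rewrite as S → β S' and S' → α S' | ε.
For U: α = {U}, β = {num id, num, S U}. Rewrite as U → β U' and U' → α U' | ε.

S ::= num op S' | U id U S' | U num S' | num op U S'; U ::= num id U' | num U' | S U U'; S' ::= op U S' | S S' | ε; U' ::= U U' | ε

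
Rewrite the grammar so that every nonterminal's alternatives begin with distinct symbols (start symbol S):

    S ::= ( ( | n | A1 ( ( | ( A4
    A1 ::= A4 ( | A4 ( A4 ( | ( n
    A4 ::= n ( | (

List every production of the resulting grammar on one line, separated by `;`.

S ::= n | A1 ( ( | ( S'; A1 ::= ( n | A4 ( A1'; A4 ::= n ( | (; S' ::= ( | A4; A1' ::= ε | A4 (

S has alternatives sharing prefix '(': factor to S → ( S' with S' → ( | A4.
A1 has alternatives sharing prefix 'A4 (': factor to A1 → A4 ( A1' with A1' → ε | A4 (.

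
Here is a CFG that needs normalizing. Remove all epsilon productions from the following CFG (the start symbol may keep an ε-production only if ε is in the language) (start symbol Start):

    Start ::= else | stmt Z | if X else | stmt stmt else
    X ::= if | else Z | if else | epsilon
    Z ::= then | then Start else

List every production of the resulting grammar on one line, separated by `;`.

Nullable set = {X}.
ε ∉ L(G), so no ε-production is kept.
Expand every rule over subsets of its nullable positions: Start → if X else gives if X else | if else.

Start ::= else | stmt Z | if X else | if else | stmt stmt else; X ::= if | else Z | if else; Z ::= then | then Start else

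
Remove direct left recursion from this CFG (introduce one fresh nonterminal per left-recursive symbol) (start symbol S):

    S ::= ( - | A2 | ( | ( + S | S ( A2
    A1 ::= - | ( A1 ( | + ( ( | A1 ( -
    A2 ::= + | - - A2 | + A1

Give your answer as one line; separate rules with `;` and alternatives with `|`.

S ::= ( - S' | A2 S' | ( S' | ( + S S'; A1 ::= - A1' | ( A1 ( A1' | + ( ( A1'; A2 ::= + | - - A2 | + A1; S' ::= ( A2 S' | ε; A1' ::= ( - A1' | ε

S, A1 are directly left-recursive.
For S: α = {( A2}, β = {( -, A2, (, ( + S}. Rewrite as S → β S' and S' → α S' | ε.
For A1: α = {( -}, β = {-, ( A1 (, + ( (}. Rewrite as A1 → β A1' and A1' → α A1' | ε.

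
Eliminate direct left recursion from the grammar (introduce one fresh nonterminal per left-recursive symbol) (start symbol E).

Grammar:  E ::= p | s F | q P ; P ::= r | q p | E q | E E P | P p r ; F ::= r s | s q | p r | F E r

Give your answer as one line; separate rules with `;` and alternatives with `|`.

E ::= p | s F | q P; P ::= r P' | q p P' | E q P' | E E P P'; F ::= r s F' | s q F' | p r F'; P' ::= p r P' | ε; F' ::= E r F' | ε

Left recursion appears on P, F.
For P: α = {p r}, β = {r, q p, E q, E E P}. Rewrite as P → β P' and P' → α P' | ε.
For F: α = {E r}, β = {r s, s q, p r}. Rewrite as F → β F' and F' → α F' | ε.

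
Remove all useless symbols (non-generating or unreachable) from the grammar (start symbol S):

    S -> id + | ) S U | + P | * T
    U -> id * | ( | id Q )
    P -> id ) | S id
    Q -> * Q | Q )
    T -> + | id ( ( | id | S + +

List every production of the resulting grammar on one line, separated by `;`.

S -> id + | ) S U | + P | * T; U -> id * | (; P -> id ) | S id; T -> + | id ( ( | id | S + +

Generating nonterminals: {P, S, T, U}.
Reachable from S after that: {P, S, T, U}.
Removed useless symbols: {Q} and every production mentioning them.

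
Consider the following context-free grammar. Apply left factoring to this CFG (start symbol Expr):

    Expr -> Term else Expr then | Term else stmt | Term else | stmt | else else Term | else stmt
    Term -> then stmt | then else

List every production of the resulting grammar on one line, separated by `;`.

Expr -> stmt | Term else Expr1 | else Expr2; Term -> then Term1; Expr1 -> Expr then | stmt | ε; Expr2 -> else Term | stmt; Term1 -> stmt | else

Expr has alternatives sharing prefix 'Term else': factor to Expr → Term else Expr1 with Expr1 → Expr then | stmt | ε.
Expr has alternatives sharing prefix 'else': factor to Expr → else Expr2 with Expr2 → else Term | stmt.
Term has alternatives sharing prefix 'then': factor to Term → then Term1 with Term1 → stmt | else.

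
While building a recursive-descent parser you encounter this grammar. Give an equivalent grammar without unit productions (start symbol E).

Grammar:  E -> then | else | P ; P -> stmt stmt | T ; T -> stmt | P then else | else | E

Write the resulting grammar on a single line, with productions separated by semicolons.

E -> then | else | stmt stmt | stmt | P then else; P -> then | else | stmt stmt | stmt | P then else; T -> then | else | stmt stmt | stmt | P then else

Unit pairs: E ⇒* {P, T}; P ⇒* {E, T}; T ⇒* {E, P}.
For every A with A ⇒* B via unit rules, add B's non-unit alternatives to A; then delete every rule of the form X → Y.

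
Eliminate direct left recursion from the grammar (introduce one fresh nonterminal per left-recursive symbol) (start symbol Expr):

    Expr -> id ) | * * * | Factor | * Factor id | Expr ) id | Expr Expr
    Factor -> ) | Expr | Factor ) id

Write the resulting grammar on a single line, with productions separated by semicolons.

Expr -> id ) Expr1 | * * * Expr1 | Factor Expr1 | * Factor id Expr1; Factor -> ) Factor1 | Expr Factor1; Expr1 -> ) id Expr1 | Expr Expr1 | ε; Factor1 -> ) id Factor1 | ε

Directly left-recursive nonterminals: Expr, Factor.
For Expr: α = {) id, Expr}, β = {id ), * * *, Factor, * Factor id}. Rewrite as Expr → β Expr1 and Expr1 → α Expr1 | ε.
For Factor: α = {) id}, β = {), Expr}. Rewrite as Factor → β Factor1 and Factor1 → α Factor1 | ε.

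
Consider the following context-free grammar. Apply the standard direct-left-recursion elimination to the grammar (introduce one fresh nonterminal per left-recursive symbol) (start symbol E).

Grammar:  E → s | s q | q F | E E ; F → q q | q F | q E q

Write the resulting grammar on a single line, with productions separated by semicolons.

Left recursion appears on E.
For E: α = {E}, β = {s, s q, q F}. Rewrite as E → β E' and E' → α E' | ε.

E → s E' | s q E' | q F E'; F → q q | q F | q E q; E' → E E' | ε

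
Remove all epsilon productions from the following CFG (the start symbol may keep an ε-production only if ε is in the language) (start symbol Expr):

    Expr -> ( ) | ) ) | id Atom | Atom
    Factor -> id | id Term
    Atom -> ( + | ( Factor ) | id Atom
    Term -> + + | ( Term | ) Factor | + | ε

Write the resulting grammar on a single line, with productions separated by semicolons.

Expr -> ( ) | ) ) | id Atom | Atom; Factor -> id | id Term; Atom -> ( + | ( Factor ) | id Atom; Term -> + + | ( Term | ( | ) Factor | +

The nullable symbols are {Term}.
ε ∉ L(G), so no ε-production is kept.
For each production, add variants omitting each subset of nullable occurrences: Term → ( Term gives ( Term | (.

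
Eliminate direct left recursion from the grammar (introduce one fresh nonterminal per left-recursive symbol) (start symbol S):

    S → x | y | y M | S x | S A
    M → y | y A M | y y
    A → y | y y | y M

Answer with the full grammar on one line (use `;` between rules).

S is directly left-recursive.
For S: α = {x, A}, β = {x, y, y M}. Rewrite as S → β S' and S' → α S' | ε.

S → x S' | y S' | y M S'; M → y | y A M | y y; A → y | y y | y M; S' → x S' | A S' | ε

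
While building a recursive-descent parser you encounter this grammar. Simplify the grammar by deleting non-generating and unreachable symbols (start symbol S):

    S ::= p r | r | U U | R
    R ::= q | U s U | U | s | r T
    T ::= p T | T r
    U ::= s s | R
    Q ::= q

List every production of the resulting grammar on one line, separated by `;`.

Generating nonterminals: {Q, R, S, U}.
Reachable from S after that: {R, S, U}.
Removed useless symbols: {Q, T} and every production mentioning them.

S ::= p r | r | U U | R; R ::= q | U s U | U | s; U ::= s s | R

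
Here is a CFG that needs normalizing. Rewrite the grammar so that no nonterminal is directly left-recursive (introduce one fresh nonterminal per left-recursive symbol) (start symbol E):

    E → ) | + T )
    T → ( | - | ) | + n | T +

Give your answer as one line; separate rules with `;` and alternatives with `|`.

Directly left-recursive nonterminal: T.
For T: α = {+}, β = {(, -, ), + n}. Rewrite as T → β T' and T' → α T' | ε.

E → ) | + T ); T → ( T' | - T' | ) T' | + n T'; T' → + T' | ε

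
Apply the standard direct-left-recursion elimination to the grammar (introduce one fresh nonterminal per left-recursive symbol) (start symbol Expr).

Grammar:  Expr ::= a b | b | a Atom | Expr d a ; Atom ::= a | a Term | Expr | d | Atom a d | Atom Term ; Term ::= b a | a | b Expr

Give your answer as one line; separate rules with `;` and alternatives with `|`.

Expr, Atom are directly left-recursive.
For Expr: α = {d a}, β = {a b, b, a Atom}. Rewrite as Expr → β Expr1 and Expr1 → α Expr1 | ε.
For Atom: α = {a d, Term}, β = {a, a Term, Expr, d}. Rewrite as Atom → β Atom1 and Atom1 → α Atom1 | ε.

Expr ::= a b Expr1 | b Expr1 | a Atom Expr1; Atom ::= a Atom1 | a Term Atom1 | Expr Atom1 | d Atom1; Term ::= b a | a | b Expr; Expr1 ::= d a Expr1 | ε; Atom1 ::= a d Atom1 | Term Atom1 | ε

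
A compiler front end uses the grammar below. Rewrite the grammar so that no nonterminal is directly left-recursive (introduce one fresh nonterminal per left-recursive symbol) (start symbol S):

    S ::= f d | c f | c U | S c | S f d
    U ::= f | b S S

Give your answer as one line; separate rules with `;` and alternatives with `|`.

S ::= f d S' | c f S' | c U S'; U ::= f | b S S; S' ::= c S' | f d S' | ε

Directly left-recursive nonterminal: S.
For S: α = {c, f d}, β = {f d, c f, c U}. Rewrite as S → β S' and S' → α S' | ε.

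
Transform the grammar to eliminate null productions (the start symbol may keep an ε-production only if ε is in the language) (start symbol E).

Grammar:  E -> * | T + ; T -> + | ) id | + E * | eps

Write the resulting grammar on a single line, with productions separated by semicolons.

Nullable nonterminals: {T}.
ε ∉ L(G), so no ε-production is kept.
For each production, add variants omitting each subset of nullable occurrences: E → T + gives T + | +.

E -> * | T + | +; T -> + | ) id | + E *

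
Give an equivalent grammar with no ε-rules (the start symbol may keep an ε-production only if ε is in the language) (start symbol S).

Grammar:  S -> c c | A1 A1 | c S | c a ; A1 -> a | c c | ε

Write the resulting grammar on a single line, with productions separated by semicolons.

S -> c c | A1 A1 | A1 | c S | c | c a | ε; A1 -> a | c c

Nullable nonterminals: {A1, S}.
ε ∈ L(G) since S is nullable, so keep S → ε.
Add the nullable-subset variants: S → A1 A1 gives A1 A1 | A1. S → c S gives c S | c.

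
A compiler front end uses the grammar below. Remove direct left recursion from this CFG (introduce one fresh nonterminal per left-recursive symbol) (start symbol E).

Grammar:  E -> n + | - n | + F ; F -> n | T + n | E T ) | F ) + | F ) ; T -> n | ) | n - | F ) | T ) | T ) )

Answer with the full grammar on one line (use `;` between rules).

Left recursion appears on F, T.
For F: α = {) +, )}, β = {n, T + n, E T )}. Rewrite as F → β F' and F' → α F' | ε.
For T: α = {), ) )}, β = {n, ), n -, F )}. Rewrite as T → β T' and T' → α T' | ε.

E -> n + | - n | + F; F -> n F' | T + n F' | E T ) F'; T -> n T' | ) T' | n - T' | F ) T'; F' -> ) + F' | ) F' | ε; T' -> ) T' | ) ) T' | ε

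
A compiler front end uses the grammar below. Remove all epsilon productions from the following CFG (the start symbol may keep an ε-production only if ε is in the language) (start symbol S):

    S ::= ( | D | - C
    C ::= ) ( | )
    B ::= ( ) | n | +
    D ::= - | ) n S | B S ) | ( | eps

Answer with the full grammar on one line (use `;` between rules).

Nullable set = {D, S}.
ε ∈ L(G) since S is nullable, so keep S → ε.
Add the nullable-subset variants: D → ) n S gives ) n S | ) n. D → B S ) gives B S ) | B ).

S ::= ( | D | - C | ε; C ::= ) ( | ); B ::= ( ) | n | +; D ::= - | ) n S | ) n | B S ) | B ) | (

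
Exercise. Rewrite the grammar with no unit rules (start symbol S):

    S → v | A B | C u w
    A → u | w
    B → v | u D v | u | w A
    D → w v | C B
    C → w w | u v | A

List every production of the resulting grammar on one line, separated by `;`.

S → v | A B | C u w; A → u | w; B → v | u D v | u | w A; D → w v | C B; C → w w | u v | u | w

Unit pairs: C ⇒* {A}.
For every A with A ⇒* B via unit rules, add B's non-unit alternatives to A; then delete every rule of the form X → Y.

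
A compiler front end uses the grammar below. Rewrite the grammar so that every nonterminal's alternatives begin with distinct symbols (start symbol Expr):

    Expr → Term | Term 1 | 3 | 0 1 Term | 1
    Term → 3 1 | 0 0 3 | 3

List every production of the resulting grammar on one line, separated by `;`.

Expr has alternatives sharing prefix 'Term': factor to Expr → Term Expr1 with Expr1 → ε | 1.
Term has alternatives sharing prefix '3': factor to Term → 3 Term1 with Term1 → 1 | ε.

Expr → 3 | 0 1 Term | 1 | Term Expr1; Term → 0 0 3 | 3 Term1; Expr1 → ε | 1; Term1 → 1 | ε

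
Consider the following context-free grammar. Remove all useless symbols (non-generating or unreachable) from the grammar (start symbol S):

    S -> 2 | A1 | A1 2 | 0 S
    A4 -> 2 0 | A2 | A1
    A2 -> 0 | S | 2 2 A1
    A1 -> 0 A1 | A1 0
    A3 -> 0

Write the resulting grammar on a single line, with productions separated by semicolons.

S -> 2 | 0 S

Generating nonterminals: {A2, A3, A4, S}.
Reachable from S after that: {S}.
Removed useless symbols: {A1, A2, A3, A4} and every production mentioning them.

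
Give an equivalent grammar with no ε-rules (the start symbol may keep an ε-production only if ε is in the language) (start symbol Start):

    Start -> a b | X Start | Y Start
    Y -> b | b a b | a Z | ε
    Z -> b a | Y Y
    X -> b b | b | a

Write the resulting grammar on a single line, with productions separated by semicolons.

Start -> a b | X Start | Y Start; Y -> b | b a b | a Z | a; Z -> b a | Y Y | Y; X -> b b | b | a

Nullable nonterminals: {Y, Z}.
ε ∉ L(G), so no ε-production is kept.
Expand every rule over subsets of its nullable positions: Y → a Z gives a Z | a. Z → Y Y gives Y Y | Y.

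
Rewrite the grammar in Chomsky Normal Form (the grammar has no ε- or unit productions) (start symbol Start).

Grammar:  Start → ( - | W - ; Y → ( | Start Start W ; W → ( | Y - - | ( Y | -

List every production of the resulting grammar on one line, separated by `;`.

Introduce a nonterminal for each terminal appearing in a rule of length ≥ 2: X1 → (, X2 → -.
Binarize each right-hand side of length ≥ 3 by chaining fresh nonterminals (Y1, Y2, …): affected rules were Y → Start Start W; W → Y X2 X2.

Start → X1 X2 | W X2; Y → ( | Start Y1; W → ( | Y Y2 | X1 Y | -; X1 → (; X2 → -; Y1 → Start W; Y2 → X2 X2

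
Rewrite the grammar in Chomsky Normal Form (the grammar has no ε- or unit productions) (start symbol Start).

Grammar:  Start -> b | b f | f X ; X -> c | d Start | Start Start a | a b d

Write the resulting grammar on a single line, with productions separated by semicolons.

Introduce a nonterminal for each terminal appearing in a rule of length ≥ 2: X1 → b, X2 → f, X3 → d, X4 → a.
Binarize each right-hand side of length ≥ 3 by chaining fresh nonterminals (Y1, Y2, …): affected rules were X → Start Start X4; X → X4 X1 X3.

Start -> b | X1 X2 | X2 X; X -> c | X3 Start | Start Y1 | X4 Y2; X1 -> b; X2 -> f; X3 -> d; X4 -> a; Y1 -> Start X4; Y2 -> X1 X3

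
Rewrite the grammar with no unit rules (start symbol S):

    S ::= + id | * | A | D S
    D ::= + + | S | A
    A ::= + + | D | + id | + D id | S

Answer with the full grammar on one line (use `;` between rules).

Unit pairs: A ⇒* {D, S}; D ⇒* {A, S}; S ⇒* {A, D}.
For every A with A ⇒* B via unit rules, add B's non-unit alternatives to A; then delete every rule of the form X → Y.

S ::= + + | + id | * | D S | + D id; D ::= + id | * | D S | + + | + D id; A ::= + id | * | D S | + + | + D id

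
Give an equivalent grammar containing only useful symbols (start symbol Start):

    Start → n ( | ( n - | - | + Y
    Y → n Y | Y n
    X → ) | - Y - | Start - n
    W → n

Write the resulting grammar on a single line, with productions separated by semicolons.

Generating nonterminals: {Start, W, X}.
Reachable from Start after that: {Start}.
Removed useless symbols: {W, X, Y} and every production mentioning them.

Start → n ( | ( n - | -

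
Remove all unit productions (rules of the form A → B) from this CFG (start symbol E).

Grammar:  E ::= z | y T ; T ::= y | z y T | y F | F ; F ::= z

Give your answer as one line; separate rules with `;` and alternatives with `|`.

Unit pairs: T ⇒* {F}.
For every A with A ⇒* B via unit rules, add B's non-unit alternatives to A; then delete every rule of the form X → Y.

E ::= z | y T; T ::= z | y | z y T | y F; F ::= z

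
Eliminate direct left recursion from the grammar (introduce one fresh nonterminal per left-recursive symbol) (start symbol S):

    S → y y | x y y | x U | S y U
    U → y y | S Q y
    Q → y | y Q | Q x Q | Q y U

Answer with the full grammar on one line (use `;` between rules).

S → y y S' | x y y S' | x U S'; U → y y | S Q y; Q → y Q' | y Q Q'; S' → y U S' | ε; Q' → x Q Q' | y U Q' | ε

Directly left-recursive nonterminals: S, Q.
For S: α = {y U}, β = {y y, x y y, x U}. Rewrite as S → β S' and S' → α S' | ε.
For Q: α = {x Q, y U}, β = {y, y Q}. Rewrite as Q → β Q' and Q' → α Q' | ε.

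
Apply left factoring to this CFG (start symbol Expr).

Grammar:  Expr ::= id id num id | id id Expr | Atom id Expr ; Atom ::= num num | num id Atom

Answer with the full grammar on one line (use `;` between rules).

Expr has alternatives sharing prefix 'id id': factor to Expr → id id Expr1 with Expr1 → num id | Expr.
Atom has alternatives sharing prefix 'num': factor to Atom → num Atom1 with Atom1 → num | id Atom.

Expr ::= Atom id Expr | id id Expr1; Atom ::= num Atom1; Expr1 ::= num id | Expr; Atom1 ::= num | id Atom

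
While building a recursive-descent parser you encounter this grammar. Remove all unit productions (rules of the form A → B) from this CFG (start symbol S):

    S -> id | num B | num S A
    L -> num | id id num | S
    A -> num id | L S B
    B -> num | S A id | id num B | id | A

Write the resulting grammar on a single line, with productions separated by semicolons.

S -> id | num B | num S A; L -> num | id id num | id | num B | num S A; A -> num id | L S B; B -> num | S A id | id num B | id | num id | L S B

Unit pairs: B ⇒* {A}; L ⇒* {S}.
For each unit pair (A, B), copy every non-unit production of B to A, then drop all unit productions.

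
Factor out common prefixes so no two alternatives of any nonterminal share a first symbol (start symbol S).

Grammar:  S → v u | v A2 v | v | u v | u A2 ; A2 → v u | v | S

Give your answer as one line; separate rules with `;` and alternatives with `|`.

S → v S' | u S''; A2 → S | v A2'; S' → u | A2 v | ε; S'' → v | A2; A2' → u | ε

S has alternatives sharing prefix 'v': factor to S → v S' with S' → u | A2 v | ε.
S has alternatives sharing prefix 'u': factor to S → u S'' with S'' → v | A2.
A2 has alternatives sharing prefix 'v': factor to A2 → v A2' with A2' → u | ε.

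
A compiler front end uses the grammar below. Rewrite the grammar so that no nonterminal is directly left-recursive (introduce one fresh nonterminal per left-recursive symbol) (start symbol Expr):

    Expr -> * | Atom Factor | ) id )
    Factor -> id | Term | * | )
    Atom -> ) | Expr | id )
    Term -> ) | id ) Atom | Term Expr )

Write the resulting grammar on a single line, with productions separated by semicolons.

Left recursion appears on Term.
For Term: α = {Expr )}, β = {), id ) Atom}. Rewrite as Term → β Term1 and Term1 → α Term1 | ε.

Expr -> * | Atom Factor | ) id ); Factor -> id | Term | * | ); Atom -> ) | Expr | id ); Term -> ) Term1 | id ) Atom Term1; Term1 -> Expr ) Term1 | ε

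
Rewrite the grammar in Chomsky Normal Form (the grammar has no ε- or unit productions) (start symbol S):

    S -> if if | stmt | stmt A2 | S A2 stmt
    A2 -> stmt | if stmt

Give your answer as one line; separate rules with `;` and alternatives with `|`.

Introduce a nonterminal for each terminal appearing in a rule of length ≥ 2: X1 → if, X2 → stmt.
Binarize each right-hand side of length ≥ 3 by chaining fresh nonterminals (Y1, Y2, …): affected rules were S → S A2 X2.

S -> X1 X1 | stmt | X2 A2 | S Y1; A2 -> stmt | X1 X2; X1 -> if; X2 -> stmt; Y1 -> A2 X2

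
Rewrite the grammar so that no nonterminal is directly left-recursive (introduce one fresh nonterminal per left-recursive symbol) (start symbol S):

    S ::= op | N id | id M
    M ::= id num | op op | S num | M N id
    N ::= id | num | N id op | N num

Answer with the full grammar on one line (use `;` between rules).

M, N are directly left-recursive.
For M: α = {N id}, β = {id num, op op, S num}. Rewrite as M → β M' and M' → α M' | ε.
For N: α = {id op, num}, β = {id, num}. Rewrite as N → β N' and N' → α N' | ε.

S ::= op | N id | id M; M ::= id num M' | op op M' | S num M'; N ::= id N' | num N'; M' ::= N id M' | ε; N' ::= id op N' | num N' | ε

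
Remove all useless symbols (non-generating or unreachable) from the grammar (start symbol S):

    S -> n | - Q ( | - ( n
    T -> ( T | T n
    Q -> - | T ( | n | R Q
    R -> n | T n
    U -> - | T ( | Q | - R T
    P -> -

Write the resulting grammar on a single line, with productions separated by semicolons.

Generating nonterminals: {P, Q, R, S, U}.
Reachable from S after that: {Q, R, S}.
Removed useless symbols: {P, T, U} and every production mentioning them.

S -> n | - Q ( | - ( n; Q -> - | n | R Q; R -> n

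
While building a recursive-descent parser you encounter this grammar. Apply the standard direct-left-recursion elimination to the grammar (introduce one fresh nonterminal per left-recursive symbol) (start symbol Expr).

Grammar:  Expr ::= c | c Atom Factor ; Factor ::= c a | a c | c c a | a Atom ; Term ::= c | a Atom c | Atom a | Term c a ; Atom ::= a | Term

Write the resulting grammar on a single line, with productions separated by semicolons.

Directly left-recursive nonterminal: Term.
For Term: α = {c a}, β = {c, a Atom c, Atom a}. Rewrite as Term → β Term1 and Term1 → α Term1 | ε.

Expr ::= c | c Atom Factor; Factor ::= c a | a c | c c a | a Atom; Term ::= c Term1 | a Atom c Term1 | Atom a Term1; Atom ::= a | Term; Term1 ::= c a Term1 | epsilon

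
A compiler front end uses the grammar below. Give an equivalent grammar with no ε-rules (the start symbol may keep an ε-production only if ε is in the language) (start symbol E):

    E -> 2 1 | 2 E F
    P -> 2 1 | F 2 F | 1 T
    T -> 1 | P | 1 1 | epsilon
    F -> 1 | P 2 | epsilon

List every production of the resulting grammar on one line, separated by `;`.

Nullable nonterminals: {F, T}.
ε ∉ L(G), so no ε-production is kept.
For each production, add variants omitting each subset of nullable occurrences: E → 2 E F gives 2 E F | 2 E. P → F 2 F gives F 2 F | F 2 | 2 F | 2. P → 1 T gives 1 T | 1.

E -> 2 1 | 2 E F | 2 E; P -> 2 1 | F 2 F | F 2 | 2 F | 2 | 1 T | 1; T -> 1 | P | 1 1; F -> 1 | P 2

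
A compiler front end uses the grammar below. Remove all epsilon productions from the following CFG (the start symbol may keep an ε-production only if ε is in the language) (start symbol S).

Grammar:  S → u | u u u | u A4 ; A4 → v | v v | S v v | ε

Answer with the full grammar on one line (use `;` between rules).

Nullable nonterminals: {A4}.
ε ∉ L(G), so no ε-production is kept.

S → u | u u u | u A4; A4 → v | v v | S v v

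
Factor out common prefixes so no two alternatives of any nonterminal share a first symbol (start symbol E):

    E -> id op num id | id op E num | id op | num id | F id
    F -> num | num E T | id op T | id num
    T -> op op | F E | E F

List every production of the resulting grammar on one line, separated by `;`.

E has alternatives sharing prefix 'id op': factor to E → id op E' with E' → num id | E num | ε.
F has alternatives sharing prefix 'num': factor to F → num F' with F' → ε | E T.
F has alternatives sharing prefix 'id': factor to F → id F'' with F'' → op T | num.

E -> num id | F id | id op E'; F -> num F' | id F''; T -> op op | F E | E F; E' -> num id | E num | ε; F' -> ε | E T; F'' -> op T | num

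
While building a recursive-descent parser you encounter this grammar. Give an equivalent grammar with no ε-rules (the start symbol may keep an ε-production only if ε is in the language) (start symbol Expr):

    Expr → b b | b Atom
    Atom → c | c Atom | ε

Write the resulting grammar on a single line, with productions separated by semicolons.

Expr → b b | b Atom | b; Atom → c | c Atom

Nullable nonterminals: {Atom}.
ε ∉ L(G), so no ε-production is kept.
Add the nullable-subset variants: Expr → b Atom gives b Atom | b.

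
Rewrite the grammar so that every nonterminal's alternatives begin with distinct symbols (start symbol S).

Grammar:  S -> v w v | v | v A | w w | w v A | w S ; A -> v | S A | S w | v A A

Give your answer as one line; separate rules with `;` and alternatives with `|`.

S -> v S' | w S''; A -> v A' | S A''; S' -> w v | ε | A; S'' -> w | v A | S; A' -> ε | A A; A'' -> A | w

S has alternatives sharing prefix 'v': factor to S → v S' with S' → w v | ε | A.
S has alternatives sharing prefix 'w': factor to S → w S'' with S'' → w | v A | S.
A has alternatives sharing prefix 'v': factor to A → v A' with A' → ε | A A.
A has alternatives sharing prefix 'S': factor to A → S A'' with A'' → A | w.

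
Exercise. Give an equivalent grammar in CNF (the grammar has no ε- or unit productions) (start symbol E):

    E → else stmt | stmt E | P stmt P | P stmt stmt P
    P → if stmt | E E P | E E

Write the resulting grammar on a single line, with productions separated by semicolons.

E → X1 X2 | X2 E | P Y1 | P Y2; P → X3 X2 | E Y4 | E E; X1 → else; X2 → stmt; X3 → if; Y1 → X2 P; Y2 → X2 Y3; Y3 → X2 P; Y4 → E P

Introduce a nonterminal for each terminal appearing in a rule of length ≥ 2: X1 → else, X2 → stmt, X3 → if.
Binarize each right-hand side of length ≥ 3 by chaining fresh nonterminals (Y1, Y2, …): affected rules were E → P X2 P; E → P X2 X2 P; P → E E P.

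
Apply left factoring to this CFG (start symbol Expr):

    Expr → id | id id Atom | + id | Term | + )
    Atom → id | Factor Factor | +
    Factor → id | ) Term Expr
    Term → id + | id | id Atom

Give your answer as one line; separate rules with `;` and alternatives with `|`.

Expr has alternatives sharing prefix 'id': factor to Expr → id Expr1 with Expr1 → ε | id Atom.
Expr has alternatives sharing prefix '+': factor to Expr → + Expr2 with Expr2 → id | ).
Term has alternatives sharing prefix 'id': factor to Term → id Term1 with Term1 → + | ε | Atom.

Expr → Term | id Expr1 | + Expr2; Atom → id | Factor Factor | +; Factor → id | ) Term Expr; Term → id Term1; Expr1 → ε | id Atom; Expr2 → id | ); Term1 → + | ε | Atom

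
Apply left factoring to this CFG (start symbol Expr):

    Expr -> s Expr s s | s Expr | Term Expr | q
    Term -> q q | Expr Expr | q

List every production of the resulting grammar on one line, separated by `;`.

Expr -> Term Expr | q | s Expr Expr1; Term -> Expr Expr | q Term1; Expr1 -> s s | ε; Term1 -> q | ε

Expr has alternatives sharing prefix 's Expr': factor to Expr → s Expr Expr1 with Expr1 → s s | ε.
Term has alternatives sharing prefix 'q': factor to Term → q Term1 with Term1 → q | ε.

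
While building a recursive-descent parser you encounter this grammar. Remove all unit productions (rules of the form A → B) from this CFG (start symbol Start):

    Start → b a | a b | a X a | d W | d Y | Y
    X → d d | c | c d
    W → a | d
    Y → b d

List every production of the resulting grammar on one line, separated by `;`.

Unit pairs: Start ⇒* {Y}.
Replace each nonterminal's rules with the union of the non-unit rules of every nonterminal it unit-derives.

Start → b a | a b | a X a | d W | d Y | b d; X → d d | c | c d; W → a | d; Y → b d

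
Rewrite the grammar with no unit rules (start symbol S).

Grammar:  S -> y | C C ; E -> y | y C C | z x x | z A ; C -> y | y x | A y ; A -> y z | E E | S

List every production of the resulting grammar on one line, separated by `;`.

Unit pairs: A ⇒* {S}.
Replace each nonterminal's rules with the union of the non-unit rules of every nonterminal it unit-derives.

S -> y | C C; E -> y | y C C | z x x | z A; C -> y | y x | A y; A -> y | C C | y z | E E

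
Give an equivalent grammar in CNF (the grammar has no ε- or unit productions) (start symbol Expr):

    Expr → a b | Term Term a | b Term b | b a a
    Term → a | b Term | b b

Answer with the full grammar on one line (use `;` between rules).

Expr → X1 X2 | Term Y1 | X2 Y2 | X2 Y3; Term → a | X2 Term | X2 X2; X1 → a; X2 → b; Y1 → Term X1; Y2 → Term X2; Y3 → X1 X1

Introduce a nonterminal for each terminal appearing in a rule of length ≥ 2: X1 → a, X2 → b.
Binarize each right-hand side of length ≥ 3 by chaining fresh nonterminals (Y1, Y2, …): affected rules were Expr → Term Term X1; Expr → X2 Term X2; Expr → X2 X1 X1.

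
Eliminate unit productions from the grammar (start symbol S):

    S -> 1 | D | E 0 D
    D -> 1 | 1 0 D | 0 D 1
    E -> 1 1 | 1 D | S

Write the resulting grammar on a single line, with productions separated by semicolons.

S -> 1 | 1 0 D | 0 D 1 | E 0 D; D -> 1 | 1 0 D | 0 D 1; E -> 1 1 | 1 D | 1 | 1 0 D | 0 D 1 | E 0 D

Unit pairs: E ⇒* {D, S}; S ⇒* {D}.
Replace each nonterminal's rules with the union of the non-unit rules of every nonterminal it unit-derives.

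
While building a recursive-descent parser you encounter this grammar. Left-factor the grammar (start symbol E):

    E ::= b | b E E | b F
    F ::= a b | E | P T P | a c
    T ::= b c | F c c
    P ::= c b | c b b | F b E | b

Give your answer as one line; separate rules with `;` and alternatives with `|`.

E has alternatives sharing prefix 'b': factor to E → b E' with E' → ε | E E | F.
F has alternatives sharing prefix 'a': factor to F → a F' with F' → b | c.
P has alternatives sharing prefix 'c b': factor to P → c b P' with P' → ε | b.

E ::= b E'; F ::= E | P T P | a F'; T ::= b c | F c c; P ::= F b E | b | c b P'; E' ::= ε | E E | F; F' ::= b | c; P' ::= ε | b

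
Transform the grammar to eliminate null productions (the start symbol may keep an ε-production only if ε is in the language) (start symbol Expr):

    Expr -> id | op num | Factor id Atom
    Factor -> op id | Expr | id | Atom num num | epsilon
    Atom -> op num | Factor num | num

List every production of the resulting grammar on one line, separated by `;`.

Expr -> id | op num | Factor id Atom | id Atom; Factor -> op id | Expr | id | Atom num num; Atom -> op num | Factor num | num

The nullable symbols are {Factor}.
ε ∉ L(G), so no ε-production is kept.
Expand every rule over subsets of its nullable positions: Expr → Factor id Atom gives Factor id Atom | id Atom. Atom → Factor num gives Factor num | num.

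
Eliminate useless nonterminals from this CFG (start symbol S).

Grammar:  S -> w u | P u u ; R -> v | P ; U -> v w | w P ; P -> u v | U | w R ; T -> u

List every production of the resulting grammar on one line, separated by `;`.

Generating nonterminals: {P, R, S, T, U}.
Reachable from S after that: {P, R, S, U}.
Removed useless symbols: {T} and every production mentioning them.

S -> w u | P u u; R -> v | P; U -> v w | w P; P -> u v | U | w R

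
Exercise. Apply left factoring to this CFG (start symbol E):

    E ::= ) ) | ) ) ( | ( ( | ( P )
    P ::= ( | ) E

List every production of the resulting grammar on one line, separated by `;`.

E ::= ) ) E' | ( E''; P ::= ( | ) E; E' ::= ε | (; E'' ::= ( | P )

E has alternatives sharing prefix ') )': factor to E → ) ) E' with E' → ε | (.
E has alternatives sharing prefix '(': factor to E → ( E'' with E'' → ( | P ).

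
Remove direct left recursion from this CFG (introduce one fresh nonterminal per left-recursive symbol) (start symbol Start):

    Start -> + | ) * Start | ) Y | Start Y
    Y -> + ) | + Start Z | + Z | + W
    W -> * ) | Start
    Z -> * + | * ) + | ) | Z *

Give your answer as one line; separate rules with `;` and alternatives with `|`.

Left recursion appears on Start, Z.
For Start: α = {Y}, β = {+, ) * Start, ) Y}. Rewrite as Start → β Start1 and Start1 → α Start1 | ε.
For Z: α = {*}, β = {* +, * ) +, )}. Rewrite as Z → β Z1 and Z1 → α Z1 | ε.

Start -> + Start1 | ) * Start Start1 | ) Y Start1; Y -> + ) | + Start Z | + Z | + W; W -> * ) | Start; Z -> * + Z1 | * ) + Z1 | ) Z1; Start1 -> Y Start1 | ε; Z1 -> * Z1 | ε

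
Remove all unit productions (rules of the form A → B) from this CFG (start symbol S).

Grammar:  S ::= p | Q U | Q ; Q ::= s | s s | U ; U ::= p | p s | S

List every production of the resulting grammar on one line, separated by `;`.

S ::= p | p s | Q U | s | s s; Q ::= p | p s | Q U | s | s s; U ::= p | p s | Q U | s | s s

Unit pairs: Q ⇒* {S, U}; S ⇒* {Q, U}; U ⇒* {Q, S}.
For every A with A ⇒* B via unit rules, add B's non-unit alternatives to A; then delete every rule of the form X → Y.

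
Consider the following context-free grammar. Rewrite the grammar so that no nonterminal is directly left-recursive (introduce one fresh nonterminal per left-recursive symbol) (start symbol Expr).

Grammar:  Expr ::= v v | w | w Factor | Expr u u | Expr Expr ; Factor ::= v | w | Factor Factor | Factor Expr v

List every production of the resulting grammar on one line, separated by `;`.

Expr ::= v v Expr1 | w Expr1 | w Factor Expr1; Factor ::= v Factor1 | w Factor1; Expr1 ::= u u Expr1 | Expr Expr1 | ε; Factor1 ::= Factor Factor1 | Expr v Factor1 | ε

Directly left-recursive nonterminals: Expr, Factor.
For Expr: α = {u u, Expr}, β = {v v, w, w Factor}. Rewrite as Expr → β Expr1 and Expr1 → α Expr1 | ε.
For Factor: α = {Factor, Expr v}, β = {v, w}. Rewrite as Factor → β Factor1 and Factor1 → α Factor1 | ε.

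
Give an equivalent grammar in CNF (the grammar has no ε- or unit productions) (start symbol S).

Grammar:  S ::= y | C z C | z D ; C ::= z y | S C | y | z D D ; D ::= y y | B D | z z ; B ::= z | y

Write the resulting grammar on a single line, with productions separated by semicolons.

S ::= y | C Y1 | X1 D; C ::= X1 X2 | S C | y | X1 Y2; D ::= X2 X2 | B D | X1 X1; B ::= z | y; X1 ::= z; X2 ::= y; Y1 ::= X1 C; Y2 ::= D D

Introduce a nonterminal for each terminal appearing in a rule of length ≥ 2: X1 → z, X2 → y.
Binarize each right-hand side of length ≥ 3 by chaining fresh nonterminals (Y1, Y2, …): affected rules were S → C X1 C; C → X1 D D.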